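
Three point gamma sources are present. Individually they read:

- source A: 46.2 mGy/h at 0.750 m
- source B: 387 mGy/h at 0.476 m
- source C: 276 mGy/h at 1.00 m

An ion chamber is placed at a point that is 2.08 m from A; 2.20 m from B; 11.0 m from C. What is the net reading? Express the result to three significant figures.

26.4 mGy/h

By superposition, sum each source's inverse-square contribution:
A: 46.2 × (0.750/2.08)² = 6.007 mGy/h
B: 387 × (0.476/2.20)² = 18.12 mGy/h
C: 276 × (1.00/11.0)² = 2.281 mGy/h
Total = 6.007 + 18.12 + 2.281 = 26.41 mGy/h.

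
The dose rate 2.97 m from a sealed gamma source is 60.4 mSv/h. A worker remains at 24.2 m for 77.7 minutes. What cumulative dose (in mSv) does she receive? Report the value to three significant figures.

1.18 mSv

Applying the 1/r² law, rate at 24.2 m:
60.4 × (2.97/24.2)² = 60.4 × 0.01506 = 0.9096 mSv/h.
Dose = rate × time = 0.9096 mSv/h × 1.295 h = 1.178 mSv.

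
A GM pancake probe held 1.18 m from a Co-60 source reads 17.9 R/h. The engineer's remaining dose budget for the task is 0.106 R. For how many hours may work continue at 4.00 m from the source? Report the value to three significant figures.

0.0680 h

Using I₁d₁² = I₂d₂², rate at 4.00 m:
(1.18/4.00)² = 0.08702, so 17.9 × 0.08702 = 1.558 R/h.
Stay time = 0.106 R ÷ 1.558 R/h = 0.06804 h.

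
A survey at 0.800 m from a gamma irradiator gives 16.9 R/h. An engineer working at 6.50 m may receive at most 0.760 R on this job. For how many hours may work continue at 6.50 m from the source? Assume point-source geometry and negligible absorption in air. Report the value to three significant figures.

Since intensity falls as 1/r², rate at 6.50 m:
(0.800/6.50)² = 0.01515, so 16.9 × 0.01515 = 0.2560 R/h.
Stay time = 0.760 R ÷ 0.2560 R/h = 2.969 h.

2.97 h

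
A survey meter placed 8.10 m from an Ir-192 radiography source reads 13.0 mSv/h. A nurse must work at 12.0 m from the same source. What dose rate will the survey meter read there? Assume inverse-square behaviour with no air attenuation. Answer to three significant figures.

By the inverse-square law, scaling from 8.10 m to 12.0 m:
13.0 × (8.10/12.0)² = 13.0 × 0.4556 = 5.923 mSv/h.

5.92 mSv/h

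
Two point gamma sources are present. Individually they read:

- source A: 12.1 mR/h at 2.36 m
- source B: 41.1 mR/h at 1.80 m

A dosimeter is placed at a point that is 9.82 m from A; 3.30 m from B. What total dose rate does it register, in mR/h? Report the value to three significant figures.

12.9 mR/h

Each source contributes Iᵢ·(dᵢ/rᵢ)²; contributions add.
A: 12.1 × (2.36/9.82)² = 0.6989 mR/h
B: 41.1 × (1.80/3.30)² = 12.23 mR/h
Total = 0.6989 + 12.23 = 12.93 mR/h.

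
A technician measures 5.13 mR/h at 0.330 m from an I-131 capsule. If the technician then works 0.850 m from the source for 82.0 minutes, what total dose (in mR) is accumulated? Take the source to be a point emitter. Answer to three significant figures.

Applying the 1/r² law, rate at 0.850 m:
(0.330/0.850)² = 0.1507, so 5.13 × 0.1507 = 0.7731 mR/h.
Dose = rate × time = 0.7731 mR/h × 1.367 h = 1.057 mR.

1.06 mR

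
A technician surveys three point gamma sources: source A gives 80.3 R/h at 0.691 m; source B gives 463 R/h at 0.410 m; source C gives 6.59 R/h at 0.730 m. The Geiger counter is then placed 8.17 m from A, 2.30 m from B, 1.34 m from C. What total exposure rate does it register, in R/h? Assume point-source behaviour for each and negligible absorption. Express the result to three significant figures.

Each source contributes Iᵢ·(dᵢ/rᵢ)²; contributions add.
A: 80.3 × (0.691/8.17)² = 0.5744 R/h
B: 463 × (0.410/2.30)² = 14.71 R/h
C: 6.59 × (0.730/1.34)² = 1.956 R/h
Total = 0.5744 + 14.71 + 1.956 = 17.24 R/h.

17.2 R/h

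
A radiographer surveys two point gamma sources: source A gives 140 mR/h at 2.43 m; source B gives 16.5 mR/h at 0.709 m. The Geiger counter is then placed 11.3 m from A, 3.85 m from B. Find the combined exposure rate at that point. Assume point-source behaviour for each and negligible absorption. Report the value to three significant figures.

Each source contributes Iᵢ·(dᵢ/rᵢ)²; contributions add.
A: 140 × (2.43/11.3)² = 6.474 mR/h
B: 16.5 × (0.709/3.85)² = 0.5596 mR/h
Total = 6.474 + 0.5596 = 7.034 mR/h.

7.03 mR/h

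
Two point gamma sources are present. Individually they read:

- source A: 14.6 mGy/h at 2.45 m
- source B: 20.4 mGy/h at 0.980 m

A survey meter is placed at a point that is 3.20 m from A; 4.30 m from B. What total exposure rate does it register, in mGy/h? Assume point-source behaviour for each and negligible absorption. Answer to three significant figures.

9.62 mGy/h

By superposition, sum each source's inverse-square contribution:
A: 14.6 × (2.45/3.20)² = 8.558 mGy/h
B: 20.4 × (0.980/4.30)² = 1.060 mGy/h
Total = 8.558 + 1.060 = 9.618 mGy/h.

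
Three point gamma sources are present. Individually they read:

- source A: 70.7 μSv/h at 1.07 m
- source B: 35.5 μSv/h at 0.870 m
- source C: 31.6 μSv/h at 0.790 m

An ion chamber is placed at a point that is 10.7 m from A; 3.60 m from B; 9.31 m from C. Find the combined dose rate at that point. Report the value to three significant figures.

3.01 μSv/h

By superposition, sum each source's inverse-square contribution:
A: 70.7 × (1.07/10.7)² = 0.7070 μSv/h
B: 35.5 × (0.870/3.60)² = 2.073 μSv/h
C: 31.6 × (0.790/9.31)² = 0.2275 μSv/h
Total = 0.7070 + 2.073 + 0.2275 = 3.007 μSv/h.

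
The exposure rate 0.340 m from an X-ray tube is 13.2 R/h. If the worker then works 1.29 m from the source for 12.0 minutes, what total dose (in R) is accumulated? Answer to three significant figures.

0.183 R

Using I₁d₁² = I₂d₂², rate at 1.29 m:
(0.340/1.29)² = 0.06947, so 13.2 × 0.06947 = 0.9170 R/h.
Dose = rate × time = 0.9170 R/h × 0.2000 h = 0.1834 R.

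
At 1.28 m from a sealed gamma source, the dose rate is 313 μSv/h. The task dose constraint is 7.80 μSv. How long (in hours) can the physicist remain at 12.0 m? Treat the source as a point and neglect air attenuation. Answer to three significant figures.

2.19 h

Since intensity falls as 1/r², rate at 12.0 m:
(1.28/12.0)² = 0.01138, so 313 × 0.01138 = 3.562 μSv/h.
Stay time = 7.80 μSv ÷ 3.562 μSv/h = 2.190 h.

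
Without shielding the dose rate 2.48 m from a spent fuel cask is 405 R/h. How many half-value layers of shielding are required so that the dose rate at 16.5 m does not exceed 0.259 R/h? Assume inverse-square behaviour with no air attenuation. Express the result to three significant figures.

5.14 half-value layers

At 16.5 m, distance alone gives (2.48/16.5)² = 0.02259, so 405 × 0.02259 = 9.149 R/h.
Further attenuation needed: 9.149/0.259 = 35.32.
n = log₂(35.32) = 5.142 half-value layers.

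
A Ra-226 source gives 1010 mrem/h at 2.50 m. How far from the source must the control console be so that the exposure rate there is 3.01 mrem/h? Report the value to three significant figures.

45.8 m

Applying the 1/r² law, d₂ = d₁·√(I₁/I₂).
I₁/I₂ = 1010/3.01 = 335.5, so d₂ = 2.50 × √335.5 = 45.79 m.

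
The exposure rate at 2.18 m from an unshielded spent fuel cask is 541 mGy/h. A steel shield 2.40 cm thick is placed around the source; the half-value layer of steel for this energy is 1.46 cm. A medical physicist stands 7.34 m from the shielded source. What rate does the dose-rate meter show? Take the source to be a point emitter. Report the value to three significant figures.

Distance alone: 541 × (2.18/7.34)² = 541 × 0.08821 = 47.72 mGy/h.
Shield: 2.40/1.46 = 1.644 half-value layers → attenuation 2^(−1.644) = 0.3200.
Combined: 47.72 × 0.3200 = 15.27 mGy/h.

15.3 mGy/h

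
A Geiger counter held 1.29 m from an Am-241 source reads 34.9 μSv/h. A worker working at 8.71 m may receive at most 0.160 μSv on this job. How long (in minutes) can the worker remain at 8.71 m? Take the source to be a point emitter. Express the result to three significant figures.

Since intensity falls as 1/r², rate at 8.71 m:
(1.29/8.71)² = 0.02194, so 34.9 × 0.02194 = 0.7657 μSv/h.
Stay time = 0.160 μSv ÷ 0.7657 μSv/h = 0.2090 h = 12.54 min.

12.5 min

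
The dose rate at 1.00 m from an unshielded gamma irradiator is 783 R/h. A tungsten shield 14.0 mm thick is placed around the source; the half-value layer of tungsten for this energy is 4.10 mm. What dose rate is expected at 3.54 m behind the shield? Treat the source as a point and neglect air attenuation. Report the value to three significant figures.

5.86 R/h

Distance alone: 783 × (1.00/3.54)² = 783 × 0.07980 = 62.48 R/h.
Shield: 14.0/4.10 = 3.415 half-value layers → attenuation 2^(−3.415) = 0.09375.
Combined: 62.48 × 0.09375 = 5.857 R/h.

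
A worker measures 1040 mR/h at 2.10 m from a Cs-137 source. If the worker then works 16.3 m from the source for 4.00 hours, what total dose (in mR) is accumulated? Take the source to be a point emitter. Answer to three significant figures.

69.0 mR

Applying the 1/r² law, rate at 16.3 m:
(2.10/16.3)² = 0.01660, so 1040 × 0.01660 = 17.26 mR/h.
Dose = rate × time = 17.26 mR/h × 4.000 h = 69.04 mR.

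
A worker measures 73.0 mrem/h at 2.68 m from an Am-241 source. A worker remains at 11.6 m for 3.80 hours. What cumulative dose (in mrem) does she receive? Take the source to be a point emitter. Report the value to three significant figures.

Intensity scales as (d₁/d₂)², so rate at 11.6 m:
73.0 × (2.68/11.6)² = 73.0 × 0.05338 = 3.897 mrem/h.
Dose = rate × time = 3.897 mrem/h × 3.800 h = 14.81 mrem.

14.8 mrem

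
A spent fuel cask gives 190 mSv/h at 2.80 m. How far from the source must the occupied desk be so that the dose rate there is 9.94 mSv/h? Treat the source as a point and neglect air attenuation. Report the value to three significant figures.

Intensity scales as (d₁/d₂)², so d₂ = d₁·√(I₁/I₂).
I₁/I₂ = 190/9.94 = 19.11, so d₂ = 2.80 × √19.11 = 12.24 m.

12.2 m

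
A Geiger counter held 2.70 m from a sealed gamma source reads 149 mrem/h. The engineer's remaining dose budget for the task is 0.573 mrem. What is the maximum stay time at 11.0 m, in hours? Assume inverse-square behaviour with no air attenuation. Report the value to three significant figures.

By the inverse-square law, rate at 11.0 m:
149 × (2.70/11.0)² = 149 × 0.06025 = 8.977 mrem/h.
Stay time = 0.573 mrem ÷ 8.977 mrem/h = 0.06383 h.

0.0638 h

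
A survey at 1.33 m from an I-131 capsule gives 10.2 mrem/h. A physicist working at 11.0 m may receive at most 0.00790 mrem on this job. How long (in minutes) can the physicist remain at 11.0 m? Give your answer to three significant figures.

Applying the 1/r² law, rate at 11.0 m:
10.2 × (1.33/11.0)² = 10.2 × 0.01462 = 0.1491 mrem/h.
Stay time = 0.00790 mrem ÷ 0.1491 mrem/h = 0.05298 h = 3.179 min.

3.18 min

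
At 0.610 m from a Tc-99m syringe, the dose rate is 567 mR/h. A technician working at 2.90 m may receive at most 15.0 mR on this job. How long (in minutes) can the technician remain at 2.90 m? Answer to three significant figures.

35.9 min

Using I₁d₁² = I₂d₂², rate at 2.90 m:
567 × (0.610/2.90)² = 567 × 0.04424 = 25.08 mR/h.
Stay time = 15.0 mR ÷ 25.08 mR/h = 0.5981 h = 35.89 min.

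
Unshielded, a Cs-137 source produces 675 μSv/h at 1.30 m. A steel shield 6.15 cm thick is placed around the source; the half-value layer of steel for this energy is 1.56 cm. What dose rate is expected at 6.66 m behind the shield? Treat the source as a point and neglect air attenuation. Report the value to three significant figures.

1.67 μSv/h

Distance alone: (1.30/6.66)² = 0.03810, so 675 × 0.03810 = 25.72 μSv/h.
Shield: 6.15/1.56 = 3.942 half-value layers → attenuation 2^(−3.942) = 0.06506.
Combined: 25.72 × 0.06506 = 1.673 μSv/h.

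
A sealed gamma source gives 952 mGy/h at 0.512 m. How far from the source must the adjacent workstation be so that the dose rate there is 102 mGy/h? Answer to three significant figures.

1.56 m

Intensity scales as (d₁/d₂)², so d₂ = d₁·√(I₁/I₂).
I₁/I₂ = 952/102 = 9.333, so d₂ = 0.512 × √9.333 = 1.564 m.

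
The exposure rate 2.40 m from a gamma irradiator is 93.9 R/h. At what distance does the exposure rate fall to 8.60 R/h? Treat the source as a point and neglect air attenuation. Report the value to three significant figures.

Applying the 1/r² law, d₂ = d₁·√(I₁/I₂).
I₁/I₂ = 93.9/8.60 = 10.92, so d₂ = 2.40 × √10.92 = 7.931 m.

7.93 m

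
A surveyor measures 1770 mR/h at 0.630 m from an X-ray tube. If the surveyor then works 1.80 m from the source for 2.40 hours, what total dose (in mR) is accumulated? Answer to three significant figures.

520 mR

Since intensity falls as 1/r², rate at 1.80 m:
(0.630/1.80)² = 0.1225, so 1770 × 0.1225 = 216.8 mR/h.
Dose = rate × time = 216.8 mR/h × 2.400 h = 520.3 mR.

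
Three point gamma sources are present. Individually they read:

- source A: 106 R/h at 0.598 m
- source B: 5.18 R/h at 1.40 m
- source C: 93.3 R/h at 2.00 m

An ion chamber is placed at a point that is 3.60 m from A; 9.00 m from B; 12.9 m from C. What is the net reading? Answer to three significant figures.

By superposition, sum each source's inverse-square contribution:
A: 106 × (0.598/3.60)² = 2.925 R/h
B: 5.18 × (1.40/9.00)² = 0.1253 R/h
C: 93.3 × (2.00/12.9)² = 2.243 R/h
Total = 2.925 + 0.1253 + 2.243 = 5.293 R/h.

5.29 R/h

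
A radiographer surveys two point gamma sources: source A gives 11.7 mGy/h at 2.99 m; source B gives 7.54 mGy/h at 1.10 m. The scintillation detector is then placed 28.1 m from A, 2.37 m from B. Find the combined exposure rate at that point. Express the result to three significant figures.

Each source contributes Iᵢ·(dᵢ/rᵢ)²; contributions add.
A: 11.7 × (2.99/28.1)² = 0.1325 mGy/h
B: 7.54 × (1.10/2.37)² = 1.624 mGy/h
Total = 0.1325 + 1.624 = 1.757 mGy/h.

1.76 mGy/h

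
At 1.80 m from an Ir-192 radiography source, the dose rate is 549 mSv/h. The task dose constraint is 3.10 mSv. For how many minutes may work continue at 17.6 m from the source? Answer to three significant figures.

32.4 min

By the inverse-square law, rate at 17.6 m:
(1.80/17.6)² = 0.01046, so 549 × 0.01046 = 5.743 mSv/h.
Stay time = 3.10 mSv ÷ 5.743 mSv/h = 0.5398 h = 32.39 min.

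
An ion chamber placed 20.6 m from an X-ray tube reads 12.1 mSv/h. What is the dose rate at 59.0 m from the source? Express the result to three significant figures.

1.48 mSv/h

Applying the 1/r² law, scaling from 20.6 m to 59.0 m:
12.1 × (20.6/59.0)² = 12.1 × 0.1219 = 1.475 mSv/h.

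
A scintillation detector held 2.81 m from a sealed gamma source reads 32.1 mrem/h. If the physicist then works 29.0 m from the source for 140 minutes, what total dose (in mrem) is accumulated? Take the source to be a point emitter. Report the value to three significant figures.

Applying the 1/r² law, rate at 29.0 m:
32.1 × (2.81/29.0)² = 32.1 × 0.009389 = 0.3014 mrem/h.
Dose = rate × time = 0.3014 mrem/h × 2.333 h = 0.7032 mrem.

0.703 mrem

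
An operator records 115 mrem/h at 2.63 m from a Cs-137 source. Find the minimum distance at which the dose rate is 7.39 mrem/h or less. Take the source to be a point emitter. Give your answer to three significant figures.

10.4 m

By the inverse-square law, d₂ = d₁·√(I₁/I₂).
I₁/I₂ = 115/7.39 = 15.56, so d₂ = 2.63 × √15.56 = 10.37 m.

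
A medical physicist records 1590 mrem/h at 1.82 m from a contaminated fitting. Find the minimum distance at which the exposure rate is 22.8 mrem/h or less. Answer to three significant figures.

Using I₁d₁² = I₂d₂², d₂ = d₁·√(I₁/I₂).
I₁/I₂ = 1590/22.8 = 69.74, so d₂ = 1.82 × √69.74 = 15.20 m.

15.2 m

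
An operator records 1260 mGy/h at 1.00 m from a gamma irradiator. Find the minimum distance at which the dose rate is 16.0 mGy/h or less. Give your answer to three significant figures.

8.87 m

By the inverse-square law, d₂ = d₁·√(I₁/I₂).
I₁/I₂ = 1260/16.0 = 78.75, so d₂ = 1.00 × √78.75 = 8.874 m.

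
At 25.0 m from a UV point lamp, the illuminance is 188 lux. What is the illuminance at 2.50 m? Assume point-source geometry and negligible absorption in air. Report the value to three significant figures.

18800 lux

Since intensity falls as 1/r², the rate at 2.50 m is
(25.0/2.50)² = 100.0, so 188 × 100.0 = 18800 lux.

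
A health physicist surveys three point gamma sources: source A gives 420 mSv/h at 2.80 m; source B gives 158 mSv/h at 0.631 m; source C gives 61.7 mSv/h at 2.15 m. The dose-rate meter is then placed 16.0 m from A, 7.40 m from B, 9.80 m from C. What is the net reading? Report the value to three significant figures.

17.0 mSv/h

By superposition, sum each source's inverse-square contribution:
A: 420 × (2.80/16.0)² = 12.86 mSv/h
B: 158 × (0.631/7.40)² = 1.149 mSv/h
C: 61.7 × (2.15/9.80)² = 2.970 mSv/h
Total = 12.86 + 1.149 + 2.970 = 16.98 mSv/h.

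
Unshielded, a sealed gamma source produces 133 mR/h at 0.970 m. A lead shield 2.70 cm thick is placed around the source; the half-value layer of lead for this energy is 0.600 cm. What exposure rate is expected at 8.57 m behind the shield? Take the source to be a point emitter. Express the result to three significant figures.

Distance alone: (0.970/8.57)² = 0.01281, so 133 × 0.01281 = 1.704 mR/h.
Shield: 2.70/0.600 = 4.500 half-value layers → attenuation 2^(−4.500) = 0.04419.
Combined: 1.704 × 0.04419 = 0.07530 mR/h.

0.0753 mR/h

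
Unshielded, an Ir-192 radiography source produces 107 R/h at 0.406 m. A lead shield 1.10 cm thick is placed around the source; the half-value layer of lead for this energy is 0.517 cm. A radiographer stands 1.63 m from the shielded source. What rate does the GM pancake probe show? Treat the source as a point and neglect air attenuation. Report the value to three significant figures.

Distance alone: 107 × (0.406/1.63)² = 107 × 0.06204 = 6.638 R/h.
Shield: 1.10/0.517 = 2.128 half-value layers → attenuation 2^(−2.128) = 0.2288.
Combined: 6.638 × 0.2288 = 1.519 R/h.

1.52 R/h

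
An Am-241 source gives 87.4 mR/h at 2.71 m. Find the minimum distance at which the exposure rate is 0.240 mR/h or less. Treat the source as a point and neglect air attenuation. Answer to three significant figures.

51.7 m

Applying the 1/r² law, d₂ = d₁·√(I₁/I₂).
I₁/I₂ = 87.4/0.240 = 364.2, so d₂ = 2.71 × √364.2 = 51.72 m.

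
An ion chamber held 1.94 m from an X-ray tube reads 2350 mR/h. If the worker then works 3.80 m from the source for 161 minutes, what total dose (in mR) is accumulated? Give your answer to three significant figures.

1640 mR

By the inverse-square law, rate at 3.80 m:
(1.94/3.80)² = 0.2606, so 2350 × 0.2606 = 612.4 mR/h.
Dose = rate × time = 612.4 mR/h × 2.683 h = 1643 mR.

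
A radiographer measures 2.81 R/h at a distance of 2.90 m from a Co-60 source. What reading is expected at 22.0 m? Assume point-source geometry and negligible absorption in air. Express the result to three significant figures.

Applying the 1/r² law, the rate at 22.0 m is
(2.90/22.0)² = 0.01738, so 2.81 × 0.01738 = 0.04884 R/h.

0.0488 R/h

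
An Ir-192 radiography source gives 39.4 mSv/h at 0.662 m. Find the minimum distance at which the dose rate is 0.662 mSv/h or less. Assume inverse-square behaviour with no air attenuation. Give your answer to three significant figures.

5.11 m

By the inverse-square law, d₂ = d₁·√(I₁/I₂).
I₁/I₂ = 39.4/0.662 = 59.52, so d₂ = 0.662 × √59.52 = 5.107 m.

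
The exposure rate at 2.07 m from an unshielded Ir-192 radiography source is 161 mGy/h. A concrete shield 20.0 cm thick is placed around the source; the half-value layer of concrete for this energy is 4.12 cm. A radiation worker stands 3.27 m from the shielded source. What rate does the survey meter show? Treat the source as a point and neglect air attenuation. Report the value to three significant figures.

2.23 mGy/h

Distance alone: (2.07/3.27)² = 0.4007, so 161 × 0.4007 = 64.51 mGy/h.
Shield: 20.0/4.12 = 4.854 half-value layers → attenuation 2^(−4.854) = 0.03458.
Combined: 64.51 × 0.03458 = 2.231 mGy/h.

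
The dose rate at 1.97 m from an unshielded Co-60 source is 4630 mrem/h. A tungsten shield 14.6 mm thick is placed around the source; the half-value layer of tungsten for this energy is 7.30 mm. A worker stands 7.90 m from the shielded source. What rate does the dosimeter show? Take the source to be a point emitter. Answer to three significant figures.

72.0 mrem/h

Distance alone: (1.97/7.90)² = 0.06218, so 4630 × 0.06218 = 287.9 mrem/h.
Shield: 14.6/7.30 = 2.000 half-value layers → attenuation 2^(−2.000) = 0.2500.
Combined: 287.9 × 0.2500 = 71.97 mrem/h.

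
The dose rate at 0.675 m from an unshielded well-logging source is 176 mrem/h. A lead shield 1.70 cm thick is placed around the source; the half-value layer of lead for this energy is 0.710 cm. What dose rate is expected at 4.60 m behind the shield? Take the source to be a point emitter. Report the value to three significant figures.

Distance alone: (0.675/4.60)² = 0.02153, so 176 × 0.02153 = 3.789 mrem/h.
Shield: 1.70/0.710 = 2.394 half-value layers → attenuation 2^(−2.394) = 0.1903.
Combined: 3.789 × 0.1903 = 0.7210 mrem/h.

0.721 mrem/h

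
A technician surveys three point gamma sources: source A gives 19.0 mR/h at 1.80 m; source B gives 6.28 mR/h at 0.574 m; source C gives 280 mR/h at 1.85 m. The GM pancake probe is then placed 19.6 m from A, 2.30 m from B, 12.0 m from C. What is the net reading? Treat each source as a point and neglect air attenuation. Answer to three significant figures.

By superposition, sum each source's inverse-square contribution:
A: 19.0 × (1.80/19.6)² = 0.1602 mR/h
B: 6.28 × (0.574/2.30)² = 0.3911 mR/h
C: 280 × (1.85/12.0)² = 6.655 mR/h
Total = 0.1602 + 0.3911 + 6.655 = 7.206 mR/h.

7.21 mR/h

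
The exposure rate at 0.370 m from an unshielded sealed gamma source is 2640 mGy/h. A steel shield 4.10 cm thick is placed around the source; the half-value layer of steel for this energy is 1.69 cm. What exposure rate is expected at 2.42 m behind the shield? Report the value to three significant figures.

Distance alone: (0.370/2.42)² = 0.02338, so 2640 × 0.02338 = 61.72 mGy/h.
Shield: 4.10/1.69 = 2.426 half-value layers → attenuation 2^(−2.426) = 0.1861.
Combined: 61.72 × 0.1861 = 11.49 mGy/h.

11.5 mGy/h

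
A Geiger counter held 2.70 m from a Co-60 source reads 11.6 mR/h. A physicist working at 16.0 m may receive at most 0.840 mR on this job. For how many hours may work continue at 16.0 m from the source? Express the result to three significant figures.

Using I₁d₁² = I₂d₂², rate at 16.0 m:
(2.70/16.0)² = 0.02848, so 11.6 × 0.02848 = 0.3304 mR/h.
Stay time = 0.840 mR ÷ 0.3304 mR/h = 2.542 h.

2.54 h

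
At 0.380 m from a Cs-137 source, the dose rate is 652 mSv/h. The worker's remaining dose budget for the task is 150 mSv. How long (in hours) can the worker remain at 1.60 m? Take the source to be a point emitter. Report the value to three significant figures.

Since intensity falls as 1/r², rate at 1.60 m:
652 × (0.380/1.60)² = 652 × 0.05641 = 36.78 mSv/h.
Stay time = 150 mSv ÷ 36.78 mSv/h = 4.078 h.

4.08 h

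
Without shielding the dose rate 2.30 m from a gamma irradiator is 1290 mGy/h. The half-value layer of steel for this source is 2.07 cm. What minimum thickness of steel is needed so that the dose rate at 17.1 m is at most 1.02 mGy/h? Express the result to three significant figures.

At 17.1 m, distance alone gives 1290 × (2.30/17.1)² = 1290 × 0.01809 = 23.34 mGy/h.
Further attenuation needed: 23.34/1.02 = 22.88.
n = log₂(22.88) = 4.516 half-value layers.
Thickness = 4.516 × 2.07 cm = 9.348 cm.

9.35 cm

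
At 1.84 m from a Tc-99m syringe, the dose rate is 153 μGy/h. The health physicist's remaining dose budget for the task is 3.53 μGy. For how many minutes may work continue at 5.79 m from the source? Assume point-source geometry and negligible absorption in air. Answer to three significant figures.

13.7 min

Since intensity falls as 1/r², rate at 5.79 m:
(1.84/5.79)² = 0.1010, so 153 × 0.1010 = 15.45 μGy/h.
Stay time = 3.53 μGy ÷ 15.45 μGy/h = 0.2285 h = 13.71 min.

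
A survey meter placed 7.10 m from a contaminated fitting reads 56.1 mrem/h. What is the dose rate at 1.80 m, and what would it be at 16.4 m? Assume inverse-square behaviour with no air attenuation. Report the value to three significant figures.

873 mrem/h; 10.5 mrem/h

Intensity scales as (d₁/d₂)², so
At 1.80 m: 56.1 × (7.10/1.80)² = 56.1 × 15.56 = 872.9 mrem/h
At 16.4 m: (1.80/16.4)² = 0.01205, so 872.9 × 0.01205 = 10.52 mrem/h.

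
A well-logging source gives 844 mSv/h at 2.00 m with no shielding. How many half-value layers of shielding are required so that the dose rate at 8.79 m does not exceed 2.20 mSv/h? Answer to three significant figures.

At 8.79 m, distance alone gives (2.00/8.79)² = 0.05177, so 844 × 0.05177 = 43.69 mSv/h.
Further attenuation needed: 43.69/2.20 = 19.86.
n = log₂(19.86) = 4.312 half-value layers.

4.31 half-value layers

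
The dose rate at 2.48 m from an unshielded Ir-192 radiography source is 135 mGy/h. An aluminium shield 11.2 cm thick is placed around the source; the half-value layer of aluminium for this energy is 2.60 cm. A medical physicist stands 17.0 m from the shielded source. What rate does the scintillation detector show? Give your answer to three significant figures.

Distance alone: 135 × (2.48/17.0)² = 135 × 0.02128 = 2.873 mGy/h.
Shield: 11.2/2.60 = 4.308 half-value layers → attenuation 2^(−4.308) = 0.05049.
Combined: 2.873 × 0.05049 = 0.1451 mGy/h.

0.145 mGy/h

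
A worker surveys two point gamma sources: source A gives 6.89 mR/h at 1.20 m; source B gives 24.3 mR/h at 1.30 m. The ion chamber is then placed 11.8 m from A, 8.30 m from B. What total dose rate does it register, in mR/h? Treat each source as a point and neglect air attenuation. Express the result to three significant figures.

Each source contributes Iᵢ·(dᵢ/rᵢ)²; contributions add.
A: 6.89 × (1.20/11.8)² = 0.07126 mR/h
B: 24.3 × (1.30/8.30)² = 0.5961 mR/h
Total = 0.07126 + 0.5961 = 0.6674 mR/h.

0.667 mR/h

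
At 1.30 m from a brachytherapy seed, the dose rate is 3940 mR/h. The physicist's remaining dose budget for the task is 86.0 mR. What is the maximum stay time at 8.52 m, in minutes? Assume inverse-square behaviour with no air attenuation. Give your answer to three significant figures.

56.3 min

Using I₁d₁² = I₂d₂², rate at 8.52 m:
(1.30/8.52)² = 0.02328, so 3940 × 0.02328 = 91.72 mR/h.
Stay time = 86.0 mR ÷ 91.72 mR/h = 0.9376 h = 56.26 min.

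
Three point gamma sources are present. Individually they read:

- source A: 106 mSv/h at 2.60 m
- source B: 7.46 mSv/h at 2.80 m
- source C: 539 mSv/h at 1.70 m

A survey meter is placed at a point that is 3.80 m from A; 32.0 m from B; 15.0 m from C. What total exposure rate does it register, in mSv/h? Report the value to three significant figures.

Each source contributes Iᵢ·(dᵢ/rᵢ)²; contributions add.
A: 106 × (2.60/3.80)² = 49.62 mSv/h
B: 7.46 × (2.80/32.0)² = 0.05712 mSv/h
C: 539 × (1.70/15.0)² = 6.923 mSv/h
Total = 49.62 + 0.05712 + 6.923 = 56.60 mSv/h.

56.6 mSv/h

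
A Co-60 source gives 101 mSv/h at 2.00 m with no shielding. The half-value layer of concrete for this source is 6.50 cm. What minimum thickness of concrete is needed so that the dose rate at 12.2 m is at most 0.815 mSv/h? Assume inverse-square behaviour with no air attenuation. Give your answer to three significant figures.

At 12.2 m, distance alone gives (2.00/12.2)² = 0.02687, so 101 × 0.02687 = 2.714 mSv/h.
Further attenuation needed: 2.714/0.815 = 3.330.
n = log₂(3.330) = 1.736 half-value layers.
Thickness = 1.736 × 6.50 cm = 11.28 cm.

11.3 cm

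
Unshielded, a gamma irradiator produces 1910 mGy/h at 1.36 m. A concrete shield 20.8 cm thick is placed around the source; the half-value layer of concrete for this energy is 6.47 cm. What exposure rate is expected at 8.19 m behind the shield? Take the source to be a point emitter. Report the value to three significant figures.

5.67 mGy/h

Distance alone: 1910 × (1.36/8.19)² = 1910 × 0.02757 = 52.66 mGy/h.
Shield: 20.8/6.47 = 3.215 half-value layers → attenuation 2^(−3.215) = 0.1077.
Combined: 52.66 × 0.1077 = 5.671 mGy/h.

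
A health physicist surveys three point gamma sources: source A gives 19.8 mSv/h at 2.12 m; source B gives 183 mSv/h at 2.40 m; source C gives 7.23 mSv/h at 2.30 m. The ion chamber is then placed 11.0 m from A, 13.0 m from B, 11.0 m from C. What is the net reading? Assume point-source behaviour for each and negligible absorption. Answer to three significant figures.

By superposition, sum each source's inverse-square contribution:
A: 19.8 × (2.12/11.0)² = 0.7354 mSv/h
B: 183 × (2.40/13.0)² = 6.237 mSv/h
C: 7.23 × (2.30/11.0)² = 0.3161 mSv/h
Total = 0.7354 + 6.237 + 0.3161 = 7.288 mSv/h.

7.29 mSv/h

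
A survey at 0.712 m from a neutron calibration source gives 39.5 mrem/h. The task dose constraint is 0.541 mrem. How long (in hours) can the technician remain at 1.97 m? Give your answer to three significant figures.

0.105 h

Since intensity falls as 1/r², rate at 1.97 m:
39.5 × (0.712/1.97)² = 39.5 × 0.1306 = 5.159 mrem/h.
Stay time = 0.541 mrem ÷ 5.159 mrem/h = 0.1049 h.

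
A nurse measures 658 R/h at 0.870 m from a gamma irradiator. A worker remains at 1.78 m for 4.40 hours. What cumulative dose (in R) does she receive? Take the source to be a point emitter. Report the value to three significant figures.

692 R

Applying the 1/r² law, rate at 1.78 m:
658 × (0.870/1.78)² = 658 × 0.2389 = 157.2 R/h.
Dose = rate × time = 157.2 R/h × 4.400 h = 691.7 R.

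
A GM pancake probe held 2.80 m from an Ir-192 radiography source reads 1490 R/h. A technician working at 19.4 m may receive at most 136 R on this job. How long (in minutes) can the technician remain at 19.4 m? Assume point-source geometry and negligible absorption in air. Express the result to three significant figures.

263 min

Applying the 1/r² law, rate at 19.4 m:
1490 × (2.80/19.4)² = 1490 × 0.02083 = 31.04 R/h.
Stay time = 136 R ÷ 31.04 R/h = 4.381 h = 262.9 min.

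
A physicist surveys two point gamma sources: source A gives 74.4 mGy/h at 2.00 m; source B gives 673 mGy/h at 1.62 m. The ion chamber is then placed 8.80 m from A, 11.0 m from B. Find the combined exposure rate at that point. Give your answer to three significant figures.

Each source contributes Iᵢ·(dᵢ/rᵢ)²; contributions add.
A: 74.4 × (2.00/8.80)² = 3.843 mGy/h
B: 673 × (1.62/11.0)² = 14.60 mGy/h
Total = 3.843 + 14.60 = 18.44 mGy/h.

18.4 mGy/h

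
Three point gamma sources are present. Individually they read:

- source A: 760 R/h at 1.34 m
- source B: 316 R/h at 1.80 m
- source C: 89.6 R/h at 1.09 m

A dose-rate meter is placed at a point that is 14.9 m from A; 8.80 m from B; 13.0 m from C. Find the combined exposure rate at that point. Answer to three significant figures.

20.0 R/h

Each source contributes Iᵢ·(dᵢ/rᵢ)²; contributions add.
A: 760 × (1.34/14.9)² = 6.147 R/h
B: 316 × (1.80/8.80)² = 13.22 R/h
C: 89.6 × (1.09/13.0)² = 0.6299 R/h
Total = 6.147 + 13.22 + 0.6299 = 20.00 R/h.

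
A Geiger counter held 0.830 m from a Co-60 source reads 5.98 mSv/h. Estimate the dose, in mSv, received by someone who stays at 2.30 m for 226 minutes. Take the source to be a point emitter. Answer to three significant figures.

2.93 mSv

Since intensity falls as 1/r², rate at 2.30 m:
(0.830/2.30)² = 0.1302, so 5.98 × 0.1302 = 0.7786 mSv/h.
Dose = rate × time = 0.7786 mSv/h × 3.767 h = 2.933 mSv.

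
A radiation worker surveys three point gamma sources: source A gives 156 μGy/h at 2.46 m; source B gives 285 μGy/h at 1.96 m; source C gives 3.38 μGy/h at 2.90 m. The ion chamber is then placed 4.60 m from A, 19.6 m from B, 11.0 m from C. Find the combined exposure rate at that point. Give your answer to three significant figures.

Each source contributes Iᵢ·(dᵢ/rᵢ)²; contributions add.
A: 156 × (2.46/4.60)² = 44.61 μGy/h
B: 285 × (1.96/19.6)² = 2.850 μGy/h
C: 3.38 × (2.90/11.0)² = 0.2349 μGy/h
Total = 44.61 + 2.850 + 0.2349 = 47.69 μGy/h.

47.7 μGy/h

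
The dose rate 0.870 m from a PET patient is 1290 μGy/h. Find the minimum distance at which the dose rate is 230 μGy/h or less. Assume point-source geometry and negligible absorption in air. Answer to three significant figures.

2.06 m

Since intensity falls as 1/r², d₂ = d₁·√(I₁/I₂).
I₁/I₂ = 1290/230 = 5.609, so d₂ = 0.870 × √5.609 = 2.060 m.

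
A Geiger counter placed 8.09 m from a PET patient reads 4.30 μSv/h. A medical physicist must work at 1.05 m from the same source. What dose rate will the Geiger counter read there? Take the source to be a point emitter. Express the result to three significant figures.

255 μSv/h

Applying the 1/r² law, scaling from 8.09 m to 1.05 m:
4.30 × (8.09/1.05)² = 4.30 × 59.36 = 255.2 μSv/h.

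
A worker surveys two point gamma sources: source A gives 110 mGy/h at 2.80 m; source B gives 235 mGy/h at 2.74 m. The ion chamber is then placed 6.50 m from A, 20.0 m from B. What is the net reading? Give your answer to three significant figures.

24.8 mGy/h

Each source contributes Iᵢ·(dᵢ/rᵢ)²; contributions add.
A: 110 × (2.80/6.50)² = 20.41 mGy/h
B: 235 × (2.74/20.0)² = 4.411 mGy/h
Total = 20.41 + 4.411 = 24.82 mGy/h.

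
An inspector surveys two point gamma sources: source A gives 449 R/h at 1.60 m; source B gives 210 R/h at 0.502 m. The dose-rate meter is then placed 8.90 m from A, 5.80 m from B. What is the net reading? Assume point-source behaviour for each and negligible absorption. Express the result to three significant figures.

16.1 R/h

Each source contributes Iᵢ·(dᵢ/rᵢ)²; contributions add.
A: 449 × (1.60/8.90)² = 14.51 R/h
B: 210 × (0.502/5.80)² = 1.573 R/h
Total = 14.51 + 1.573 = 16.08 R/h.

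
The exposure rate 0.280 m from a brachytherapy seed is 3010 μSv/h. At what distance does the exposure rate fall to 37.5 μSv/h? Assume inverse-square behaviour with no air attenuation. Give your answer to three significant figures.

2.51 m

By the inverse-square law, d₂ = d₁·√(I₁/I₂).
I₁/I₂ = 3010/37.5 = 80.27, so d₂ = 0.280 × √80.27 = 2.509 m.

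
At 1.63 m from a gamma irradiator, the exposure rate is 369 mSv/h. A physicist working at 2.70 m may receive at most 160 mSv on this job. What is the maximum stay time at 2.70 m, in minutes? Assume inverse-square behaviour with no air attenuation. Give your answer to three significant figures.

71.4 min

By the inverse-square law, rate at 2.70 m:
(1.63/2.70)² = 0.3645, so 369 × 0.3645 = 134.5 mSv/h.
Stay time = 160 mSv ÷ 134.5 mSv/h = 1.190 h = 71.40 min.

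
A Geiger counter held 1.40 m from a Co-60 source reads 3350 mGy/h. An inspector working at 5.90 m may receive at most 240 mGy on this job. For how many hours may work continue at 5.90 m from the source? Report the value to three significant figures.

By the inverse-square law, rate at 5.90 m:
(1.40/5.90)² = 0.05631, so 3350 × 0.05631 = 188.6 mGy/h.
Stay time = 240 mGy ÷ 188.6 mGy/h = 1.273 h.

1.27 h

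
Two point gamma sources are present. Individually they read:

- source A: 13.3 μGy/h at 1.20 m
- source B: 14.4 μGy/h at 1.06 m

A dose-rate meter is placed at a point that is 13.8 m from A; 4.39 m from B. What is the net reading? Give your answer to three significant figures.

0.940 μGy/h

Each source contributes Iᵢ·(dᵢ/rᵢ)²; contributions add.
A: 13.3 × (1.20/13.8)² = 0.1006 μGy/h
B: 14.4 × (1.06/4.39)² = 0.8395 μGy/h
Total = 0.1006 + 0.8395 = 0.9401 μGy/h.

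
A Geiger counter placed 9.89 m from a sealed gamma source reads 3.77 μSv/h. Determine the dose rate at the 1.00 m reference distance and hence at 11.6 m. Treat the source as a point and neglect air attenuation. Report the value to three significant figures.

Applying the 1/r² law,
At 1.00 m: 3.77 × (9.89/1.00)² = 3.77 × 97.81 = 368.7 μSv/h
At 11.6 m: 368.7 × (1.00/11.6)² = 368.7 × 0.007432 = 2.740 μSv/h.

369 μSv/h; 2.74 μSv/h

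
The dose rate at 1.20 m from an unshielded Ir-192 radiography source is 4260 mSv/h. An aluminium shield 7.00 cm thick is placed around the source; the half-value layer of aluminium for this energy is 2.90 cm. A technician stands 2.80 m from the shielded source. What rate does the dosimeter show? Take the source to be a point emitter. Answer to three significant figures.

Distance alone: (1.20/2.80)² = 0.1837, so 4260 × 0.1837 = 782.6 mSv/h.
Shield: 7.00/2.90 = 2.414 half-value layers → attenuation 2^(−2.414) = 0.1876.
Combined: 782.6 × 0.1876 = 146.8 mSv/h.

147 mSv/h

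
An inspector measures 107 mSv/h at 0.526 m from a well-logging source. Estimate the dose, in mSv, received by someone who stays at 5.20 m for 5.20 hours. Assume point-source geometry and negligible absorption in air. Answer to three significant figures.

5.69 mSv

By the inverse-square law, rate at 5.20 m:
(0.526/5.20)² = 0.01023, so 107 × 0.01023 = 1.095 mSv/h.
Dose = rate × time = 1.095 mSv/h × 5.200 h = 5.694 mSv.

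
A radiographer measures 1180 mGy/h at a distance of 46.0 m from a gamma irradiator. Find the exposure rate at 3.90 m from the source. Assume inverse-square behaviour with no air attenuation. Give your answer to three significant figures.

Using I₁d₁² = I₂d₂², the rate at 3.90 m is
1180 × (46.0/3.90)² = 1180 × 139.1 = 164100 mGy/h.

164000 mGy/h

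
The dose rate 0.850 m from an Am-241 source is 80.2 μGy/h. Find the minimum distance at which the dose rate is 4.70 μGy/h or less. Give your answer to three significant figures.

3.51 m

Applying the 1/r² law, d₂ = d₁·√(I₁/I₂).
I₁/I₂ = 80.2/4.70 = 17.06, so d₂ = 0.850 × √17.06 = 3.511 m.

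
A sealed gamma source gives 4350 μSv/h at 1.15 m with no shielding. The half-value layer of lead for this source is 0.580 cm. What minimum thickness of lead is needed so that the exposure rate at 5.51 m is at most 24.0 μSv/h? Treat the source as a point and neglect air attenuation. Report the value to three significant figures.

1.73 cm

At 5.51 m, distance alone gives (1.15/5.51)² = 0.04356, so 4350 × 0.04356 = 189.5 μSv/h.
Further attenuation needed: 189.5/24.0 = 7.896.
n = log₂(7.896) = 2.981 half-value layers.
Thickness = 2.981 × 0.580 cm = 1.729 cm.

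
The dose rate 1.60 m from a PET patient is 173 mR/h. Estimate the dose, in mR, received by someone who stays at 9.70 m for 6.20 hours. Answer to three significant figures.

By the inverse-square law, rate at 9.70 m:
173 × (1.60/9.70)² = 173 × 0.02721 = 4.707 mR/h.
Dose = rate × time = 4.707 mR/h × 6.200 h = 29.18 mR.

29.2 mR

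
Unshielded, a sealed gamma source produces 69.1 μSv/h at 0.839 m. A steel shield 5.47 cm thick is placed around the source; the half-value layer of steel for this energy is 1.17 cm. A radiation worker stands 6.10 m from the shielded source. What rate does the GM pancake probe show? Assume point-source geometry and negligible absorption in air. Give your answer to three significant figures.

0.0512 μSv/h

Distance alone: (0.839/6.10)² = 0.01892, so 69.1 × 0.01892 = 1.307 μSv/h.
Shield: 5.47/1.17 = 4.675 half-value layers → attenuation 2^(−4.675) = 0.03915.
Combined: 1.307 × 0.03915 = 0.05117 μSv/h.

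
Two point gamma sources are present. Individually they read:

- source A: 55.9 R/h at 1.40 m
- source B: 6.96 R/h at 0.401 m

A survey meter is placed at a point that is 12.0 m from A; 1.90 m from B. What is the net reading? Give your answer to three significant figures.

Each source contributes Iᵢ·(dᵢ/rᵢ)²; contributions add.
A: 55.9 × (1.40/12.0)² = 0.7609 R/h
B: 6.96 × (0.401/1.90)² = 0.3100 R/h
Total = 0.7609 + 0.3100 = 1.071 R/h.

1.07 R/h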